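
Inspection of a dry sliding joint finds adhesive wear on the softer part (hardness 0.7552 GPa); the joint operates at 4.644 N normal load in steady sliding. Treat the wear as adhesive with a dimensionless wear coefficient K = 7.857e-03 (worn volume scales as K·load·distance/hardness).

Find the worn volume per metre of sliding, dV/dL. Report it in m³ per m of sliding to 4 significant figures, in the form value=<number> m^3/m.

value=4.832e-11 m^3/m

Shown intermediates are rounded — every step carries full precision. Rounded just once, at four significant figures.
Convert: Hardness H = 0.7552 GPa = 7.552e+08 Pa.
Expressed in SI base units: W = 4.644 N, H = 7.552e+08 Pa, K = 7.857e-03.
Wear rate dV/dL = K·W/H (independent of L): 7.857e-03 · 4.644 / 7.552e+08 = 4.832e-11 m³/m.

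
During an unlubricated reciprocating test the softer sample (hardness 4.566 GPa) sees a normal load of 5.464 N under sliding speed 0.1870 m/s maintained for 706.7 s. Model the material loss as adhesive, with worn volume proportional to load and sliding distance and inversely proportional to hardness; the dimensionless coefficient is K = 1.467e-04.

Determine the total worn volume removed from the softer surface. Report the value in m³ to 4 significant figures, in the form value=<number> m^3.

value=2.320e-11 m^3

Shown intermediates are rounded, and all arithmetic carries full precision; a lone final rounding: 4 significant figures.
Sliding distance L = v·t = 0.1870 m/s × 706.7 s = 132.2 m.
Hardness H = 4.566 GPa = 4.566e+09 Pa.
SI base units throughout: W = 5.464 N, H = 4.566e+09 Pa, K = 1.467e-04.
Archard relation: V = K·W·L/H = 1.467e-04 · 5.464 · 132.2 / 4.566e+09 = 2.320e-11 m³.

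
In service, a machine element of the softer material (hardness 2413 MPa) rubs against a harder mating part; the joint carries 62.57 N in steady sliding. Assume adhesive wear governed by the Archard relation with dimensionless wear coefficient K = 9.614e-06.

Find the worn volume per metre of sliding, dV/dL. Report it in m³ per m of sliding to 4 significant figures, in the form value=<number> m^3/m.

Shown intermediates are rounded, and each operation holds full precision; one last rounding, at 4 significant figures.
Convert: Hardness H = 2413 MPa = 2.413e+09 Pa.
In SI base units: W = 62.57 N, H = 2.413e+09 Pa, K = 9.614e-06.
Sliding wear rate dV/dL = K·W/H — distance-free: 9.614e-06 · 62.57 / 2.413e+09 = 2.493e-13 m³/m.

value=2.493e-13 m^3/m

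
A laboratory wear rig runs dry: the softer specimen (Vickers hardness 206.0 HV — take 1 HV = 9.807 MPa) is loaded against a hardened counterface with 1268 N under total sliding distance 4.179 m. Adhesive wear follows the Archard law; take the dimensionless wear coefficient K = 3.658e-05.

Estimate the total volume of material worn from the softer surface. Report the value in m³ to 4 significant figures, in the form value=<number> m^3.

value=9.595e-11 m^3

All working math runs at exact precision. Intermediates are printed rounded; a single final rounding, at four significant digits.
Convert: Hardness H = 206.0 HV × 9.807 MPa/HV = 2020 MPa = 2.020e+09 Pa.
In SI base units: W = 1268 N, H = 2.020e+09 Pa, K = 3.658e-05.
Volume removed: V = K·W·L/H = 3.658e-05 · 1268 · 4.179 / 2.020e+09 = 9.595e-11 m³.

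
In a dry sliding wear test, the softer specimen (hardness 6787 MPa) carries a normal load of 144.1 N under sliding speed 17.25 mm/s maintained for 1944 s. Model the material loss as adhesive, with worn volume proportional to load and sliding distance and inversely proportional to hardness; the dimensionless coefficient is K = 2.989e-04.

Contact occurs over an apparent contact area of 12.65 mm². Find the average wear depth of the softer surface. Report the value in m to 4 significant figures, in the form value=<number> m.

value=1.682e-05 m

All working math runs at full float precision; intermediate values appear rounded, and rounded just once, at 4 significant figures.
Sliding speed v = 17.25 mm/s = 0.01725 m/s. The distance L = v·t = 0.01725 m/s × 1944 s = 33.53 m.
Hardness H = 6787 MPa = 6.787e+09 Pa.
Contact area A = 12.65 mm² = 1.265e-05 m².
As SI base values: W = 144.1 N, H = 6.787e+09 Pa, K = 2.989e-04.
Archard volume V = K·W·L/H = 2.989e-04 · 144.1 · 33.53 / 6.787e+09 = 2.128e-10 m³.
Average depth h = V/A = 2.128e-10 / 1.265e-05 = 1.682e-05 m.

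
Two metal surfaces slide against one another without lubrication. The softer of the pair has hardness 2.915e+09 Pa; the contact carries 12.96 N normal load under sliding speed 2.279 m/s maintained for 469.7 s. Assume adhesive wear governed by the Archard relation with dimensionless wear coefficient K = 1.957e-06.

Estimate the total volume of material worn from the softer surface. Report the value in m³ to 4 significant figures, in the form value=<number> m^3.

All working math holds full float precision — intermediates are shown rounded — a single final rounding: four significant figures.
The distance L = v·t = 2.279 m/s × 469.7 s = 1070 m.
SI base units throughout: W = 12.96 N, H = 2.915e+09 Pa, K = 1.957e-06.
Apply Archard: V = K·W·L/H = 1.957e-06 · 12.96 · 1070 / 2.915e+09 = 9.314e-12 m³.

value=9.314e-12 m^3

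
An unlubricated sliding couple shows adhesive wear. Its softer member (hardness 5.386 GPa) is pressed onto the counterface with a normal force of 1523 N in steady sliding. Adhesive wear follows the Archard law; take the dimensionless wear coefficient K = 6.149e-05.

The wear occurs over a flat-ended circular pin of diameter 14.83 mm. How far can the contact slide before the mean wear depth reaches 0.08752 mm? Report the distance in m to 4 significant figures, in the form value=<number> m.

value=869.4 m

Every step runs at exact precision, and the intermediates are printed rounded, and one last rounding to 4 significant digits.
Convert: Hardness H = 5.386 GPa = 5.386e+09 Pa.
Convert: Pin diameter d = 14.83 mm = 0.01483 m. Contact area A = π·d²/4 = π·(0.01483 m)²/4 = 1.727e-04 m².
Convert: Depth limit h_lim = 0.08752 mm = 8.752e-05 m.
Working in SI base units: W = 1523 N, H = 5.386e+09 Pa, K = 6.149e-05.
Limit volume V_lim = h_lim·A = 8.752e-05 · 1.727e-04 = 1.512e-08 m³.
Inverting, life L = V_lim·H/(K·W) = 1.512e-08 · 5.386e+09 / (6.149e-05 · 1523) = 869.4 m.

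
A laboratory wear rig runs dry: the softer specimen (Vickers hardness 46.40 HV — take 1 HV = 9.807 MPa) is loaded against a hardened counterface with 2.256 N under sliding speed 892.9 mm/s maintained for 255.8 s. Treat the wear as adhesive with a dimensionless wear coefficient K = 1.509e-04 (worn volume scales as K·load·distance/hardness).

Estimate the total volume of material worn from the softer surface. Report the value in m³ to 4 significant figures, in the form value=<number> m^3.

value=1.709e-10 m^3

Displayed values are rounded — every step keeps full precision — rounded just once: 4 significant figures.
Convert: Sliding speed v = 892.9 mm/s = 0.8929 m/s. The distance L = v·t = 0.8929 m/s × 255.8 s = 228.4 m.
Convert: Hardness H = 46.40 HV × 9.807 MPa/HV = 455.0 MPa = 4.550e+08 Pa.
Expressed in SI base units: W = 2.256 N, H = 4.550e+08 Pa, K = 1.509e-04.
Archard relation: V = K·W·L/H = 1.509e-04 · 2.256 · 228.4 / 4.550e+08 = 1.709e-10 m³.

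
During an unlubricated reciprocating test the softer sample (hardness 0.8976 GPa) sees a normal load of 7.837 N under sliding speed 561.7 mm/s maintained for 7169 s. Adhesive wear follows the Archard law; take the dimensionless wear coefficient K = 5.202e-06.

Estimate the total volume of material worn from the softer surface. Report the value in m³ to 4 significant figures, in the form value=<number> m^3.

The algebra runs at full float precision — intermediates appear rounded, and a lone final rounding, at 4 significant figures.
Convert: Sliding speed v = 561.7 mm/s = 0.5617 m/s. Total distance L = v·t = 0.5617 m/s × 7169 s = 4027 m.
Convert: Hardness H = 0.8976 GPa = 8.976e+08 Pa.
SI base units throughout: W = 7.837 N, H = 8.976e+08 Pa, K = 5.202e-06.
Apply Archard: V = K·W·L/H = 5.202e-06 · 7.837 · 4027 / 8.976e+08 = 1.829e-10 m³.

value=1.829e-10 m^3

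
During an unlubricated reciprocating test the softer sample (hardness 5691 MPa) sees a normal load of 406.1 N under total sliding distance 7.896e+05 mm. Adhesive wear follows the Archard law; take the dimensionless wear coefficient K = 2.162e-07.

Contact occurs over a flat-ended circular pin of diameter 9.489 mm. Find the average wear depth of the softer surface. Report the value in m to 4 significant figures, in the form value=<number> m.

value=1.723e-07 m

Each operation runs at full precision; displayed values are rounded. Rounded once at the end to four significant figures.
Convert: Path length L = 7.896e+05 mm = 789.6 m.
Convert: Hardness H = 5691 MPa = 5.691e+09 Pa.
Convert: Pin diameter d = 9.489 mm = 0.009489 m. Contact area A = π·d²/4 = π·(0.009489 m)²/4 = 7.072e-05 m².
SI base units throughout: W = 406.1 N, H = 5.691e+09 Pa, K = 2.162e-07.
Apply Archard: V = K·W·L/H = 2.162e-07 · 406.1 · 789.6 / 5.691e+09 = 1.218e-11 m³.
Mean wear depth h = V/A = 1.218e-11 / 7.072e-05 = 1.723e-07 m.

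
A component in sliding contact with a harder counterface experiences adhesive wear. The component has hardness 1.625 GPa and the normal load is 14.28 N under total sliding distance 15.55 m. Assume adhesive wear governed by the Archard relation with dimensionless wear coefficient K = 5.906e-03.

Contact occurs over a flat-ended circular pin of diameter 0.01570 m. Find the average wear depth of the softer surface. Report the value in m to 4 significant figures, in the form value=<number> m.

Intermediate values are displayed rounded — the computation maintains full precision; a single final rounding: four significant figures.
Convert: Hardness H = 1.625 GPa = 1.625e+09 Pa.
Convert: Contact area A = π·d²/4 = π·(0.01570 m)²/4 = 1.936e-04 m².
Restated in SI base units: W = 14.28 N, H = 1.625e+09 Pa, K = 5.906e-03.
Wear volume V = K·W·L/H = 5.906e-03 · 14.28 · 15.55 / 1.625e+09 = 8.070e-10 m³.
Mean depth h = V/A = 8.070e-10 / 1.936e-04 = 4.169e-06 m.

value=4.169e-06 m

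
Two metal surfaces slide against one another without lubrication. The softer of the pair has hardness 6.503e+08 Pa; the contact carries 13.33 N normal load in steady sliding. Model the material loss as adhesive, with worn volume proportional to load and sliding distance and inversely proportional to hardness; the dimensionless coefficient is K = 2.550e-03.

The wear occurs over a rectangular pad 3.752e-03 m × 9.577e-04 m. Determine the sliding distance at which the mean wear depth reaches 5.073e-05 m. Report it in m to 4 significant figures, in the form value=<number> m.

value=3.487 m

The intermediates are shown rounded; all arithmetic runs at full float precision. Rounded once at the end: four significant figures.
Contact area A = 3.752e-03 m × 9.577e-04 m = 3.593e-06 m².
SI base units throughout: W = 13.33 N, H = 6.503e+08 Pa, K = 2.550e-03.
At the depth limit, V_lim = h_lim·A = 5.073e-05 · 3.593e-06 = 1.823e-10 m³.
Inverting, life L = V_lim·H/(K·W) = 1.823e-10 · 6.503e+08 / (2.550e-03 · 13.33) = 3.487 m.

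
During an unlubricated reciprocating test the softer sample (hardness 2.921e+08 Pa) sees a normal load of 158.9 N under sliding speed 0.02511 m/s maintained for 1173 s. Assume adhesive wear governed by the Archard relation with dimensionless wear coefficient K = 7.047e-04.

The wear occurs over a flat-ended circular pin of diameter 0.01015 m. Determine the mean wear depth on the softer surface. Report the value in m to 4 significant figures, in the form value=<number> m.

Every step holds exact precision, and intermediate values are printed rounded — one last rounding, at 4 significant digits.
Convert: The distance L = v·t = 0.02511 m/s × 1173 s = 29.45 m.
Convert: Contact area A = π·d²/4 = π·(0.01015 m)²/4 = 8.091e-05 m².
In SI base units, W = 158.9 N, H = 2.921e+08 Pa, K = 7.047e-04.
Volume removed: V = K·W·L/H = 7.047e-04 · 158.9 · 29.45 / 2.921e+08 = 1.129e-08 m³.
Average depth h = V/A = 1.129e-08 / 8.091e-05 = 1.395e-04 m.

value=1.395e-04 m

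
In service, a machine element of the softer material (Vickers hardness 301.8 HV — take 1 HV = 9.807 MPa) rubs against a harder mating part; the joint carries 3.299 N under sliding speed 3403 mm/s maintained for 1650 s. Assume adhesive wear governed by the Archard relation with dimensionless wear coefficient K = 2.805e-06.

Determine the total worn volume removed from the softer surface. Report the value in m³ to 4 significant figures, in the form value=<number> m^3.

value=1.756e-11 m^3

Every step maintains full precision, and shown intermediates are rounded. Rounded once at the end: 4 significant figures.
Sliding speed v = 3403 mm/s = 3.403 m/s. Path length L = v·t = 3.403 m/s × 1650 s = 5615 m.
Hardness H = 301.8 HV × 9.807 MPa/HV = 2960 MPa = 2.960e+09 Pa.
Working in SI base units: W = 3.299 N, H = 2.960e+09 Pa, K = 2.805e-06.
The Archard volume V = K·W·L/H = 2.805e-06 · 3.299 · 5615 / 2.960e+09 = 1.756e-11 m³.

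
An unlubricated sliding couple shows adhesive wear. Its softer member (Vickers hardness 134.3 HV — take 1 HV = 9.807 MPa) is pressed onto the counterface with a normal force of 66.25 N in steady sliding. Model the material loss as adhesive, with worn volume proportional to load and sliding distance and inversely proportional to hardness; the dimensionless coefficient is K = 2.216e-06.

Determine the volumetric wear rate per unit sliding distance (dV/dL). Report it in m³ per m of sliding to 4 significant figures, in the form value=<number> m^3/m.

value=1.115e-13 m^3/m

Every step holds full float precision — intermediate values appear rounded. Rounded just once to 4 significant digits.
Convert: Hardness H = 134.3 HV × 9.807 MPa/HV = 1317 MPa = 1.317e+09 Pa.
SI base units throughout: W = 66.25 N, H = 1.317e+09 Pa, K = 2.216e-06.
The wear rate dV/dL = K·W/H: 2.216e-06 · 66.25 / 1.317e+09 = 1.115e-13 m³/m.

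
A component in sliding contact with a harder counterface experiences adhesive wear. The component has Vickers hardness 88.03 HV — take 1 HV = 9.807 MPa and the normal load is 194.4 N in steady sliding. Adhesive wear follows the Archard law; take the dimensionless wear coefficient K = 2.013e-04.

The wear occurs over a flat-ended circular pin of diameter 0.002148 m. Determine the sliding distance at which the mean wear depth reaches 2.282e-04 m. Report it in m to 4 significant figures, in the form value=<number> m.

value=18.24 m

The intermediates appear rounded — every step carries full precision; rounded just once: 4 significant figures.
Convert: Hardness H = 88.03 HV × 9.807 MPa/HV = 863.3 MPa = 8.633e+08 Pa.
Convert: Contact area A = π·d²/4 = π·(0.002148 m)²/4 = 3.624e-06 m².
In SI base units: W = 194.4 N, H = 8.633e+08 Pa, K = 2.013e-04.
Permissible volume V_lim = h_lim·A = 2.282e-04 · 3.624e-06 = 8.269e-10 m³.
Life L = V_lim·H/(K·W) = 8.269e-10 · 8.633e+08 / (2.013e-04 · 194.4) = 18.24 m.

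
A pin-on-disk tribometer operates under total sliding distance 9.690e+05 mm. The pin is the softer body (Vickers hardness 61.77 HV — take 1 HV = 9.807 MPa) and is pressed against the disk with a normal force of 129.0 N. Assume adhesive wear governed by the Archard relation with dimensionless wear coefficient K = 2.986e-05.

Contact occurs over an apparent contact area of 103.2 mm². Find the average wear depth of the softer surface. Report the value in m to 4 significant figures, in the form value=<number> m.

All working math runs at exact precision. Intermediates appear rounded. Rounded just once, at four significant figures.
Convert: Total distance L = 9.690e+05 mm = 969.0 m.
Convert: Hardness H = 61.77 HV × 9.807 MPa/HV = 605.8 MPa = 6.058e+08 Pa.
Convert: Contact area A = 103.2 mm² = 1.032e-04 m².
As SI base values: W = 129.0 N, H = 6.058e+08 Pa, K = 2.986e-05.
By Archard's law, V = K·W·L/H = 2.986e-05 · 129.0 · 969.0 / 6.058e+08 = 6.162e-09 m³.
Depth of wear h = V/A = 6.162e-09 / 1.032e-04 = 5.970e-05 m.

value=5.970e-05 m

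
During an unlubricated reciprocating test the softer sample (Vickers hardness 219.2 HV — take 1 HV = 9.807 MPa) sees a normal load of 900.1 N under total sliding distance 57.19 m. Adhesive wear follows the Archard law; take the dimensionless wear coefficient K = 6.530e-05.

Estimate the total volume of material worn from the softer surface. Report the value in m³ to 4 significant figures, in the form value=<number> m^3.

The computation runs at exact precision; quoted intermediates are rounded — rounded once at the end to 4 significant digits.
Convert: Hardness H = 219.2 HV × 9.807 MPa/HV = 2150 MPa = 2.150e+09 Pa.
As SI base values: W = 900.1 N, H = 2.150e+09 Pa, K = 6.530e-05.
Wear volume V = K·W·L/H = 6.530e-05 · 900.1 · 57.19 / 2.150e+09 = 1.564e-09 m³.

value=1.564e-09 m^3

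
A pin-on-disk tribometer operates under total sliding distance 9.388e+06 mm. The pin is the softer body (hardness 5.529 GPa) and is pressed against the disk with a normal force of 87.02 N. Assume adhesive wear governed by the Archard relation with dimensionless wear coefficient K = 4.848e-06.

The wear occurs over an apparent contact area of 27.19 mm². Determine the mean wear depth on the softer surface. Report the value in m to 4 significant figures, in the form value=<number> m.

All arithmetic maintains full float precision — intermediate values appear rounded. Rounded once at the end to four significant digits.
Convert: Distance covered L = 9.388e+06 mm = 9388 m.
Convert: Hardness H = 5.529 GPa = 5.529e+09 Pa.
Convert: Contact area A = 27.19 mm² = 2.719e-05 m².
As SI base values: W = 87.02 N, H = 5.529e+09 Pa, K = 4.848e-06.
Volume removed: V = K·W·L/H = 4.848e-06 · 87.02 · 9388 / 5.529e+09 = 7.163e-10 m³.
Depth h = V/A = 7.163e-10 / 2.719e-05 = 2.635e-05 m.

value=2.635e-05 m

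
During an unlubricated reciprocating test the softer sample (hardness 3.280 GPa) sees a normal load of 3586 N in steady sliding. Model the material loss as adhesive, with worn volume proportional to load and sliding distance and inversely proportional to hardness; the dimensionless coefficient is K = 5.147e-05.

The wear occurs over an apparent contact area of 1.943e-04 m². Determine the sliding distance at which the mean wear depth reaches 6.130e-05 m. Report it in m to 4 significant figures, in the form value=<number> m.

value=211.7 m

All arithmetic holds full precision. The intermediates are shown rounded. Rounded once at the end to four significant digits.
Convert: Hardness H = 3.280 GPa = 3.280e+09 Pa.
In SI base units: W = 3586 N, H = 3.280e+09 Pa, K = 5.147e-05.
Volume at the limit: V_lim = h_lim·A = 6.130e-05 · 1.943e-04 = 1.191e-08 m³.
So the life L = V_lim·H/(K·W) = 1.191e-08 · 3.280e+09 / (5.147e-05 · 3586) = 211.7 m.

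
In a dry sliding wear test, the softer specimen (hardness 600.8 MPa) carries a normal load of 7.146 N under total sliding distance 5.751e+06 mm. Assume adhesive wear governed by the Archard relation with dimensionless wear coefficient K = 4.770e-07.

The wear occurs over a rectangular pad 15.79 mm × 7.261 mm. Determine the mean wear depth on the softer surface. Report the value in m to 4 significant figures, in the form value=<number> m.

Each operation holds exact precision. Intermediate values are displayed rounded — rounded once at the end, at four significant figures.
Path length L = 5.751e+06 mm = 5751 m.
Hardness H = 600.8 MPa = 6.008e+08 Pa.
Pad sides 15.79 mm × 7.261 mm = 0.01579 m × 0.007261 m. Contact area A = 0.01579 m × 0.007261 m = 1.147e-04 m².
SI base units throughout: W = 7.146 N, H = 6.008e+08 Pa, K = 4.770e-07.
Wear volume V = K·W·L/H = 4.770e-07 · 7.146 · 5751 / 6.008e+08 = 3.263e-11 m³.
Depth h = V/A = 3.263e-11 / 1.147e-04 = 2.846e-07 m.

value=2.846e-07 m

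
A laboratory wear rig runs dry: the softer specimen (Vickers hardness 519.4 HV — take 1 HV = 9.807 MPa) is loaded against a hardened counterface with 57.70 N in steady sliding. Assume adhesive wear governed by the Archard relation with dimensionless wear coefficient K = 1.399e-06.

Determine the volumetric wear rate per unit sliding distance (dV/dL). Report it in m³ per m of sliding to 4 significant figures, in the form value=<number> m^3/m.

value=1.585e-14 m^3/m

All arithmetic runs at full precision; intermediates appear rounded, and rounded once at the end, at four significant figures.
Hardness H = 519.4 HV × 9.807 MPa/HV = 5094 MPa = 5.094e+09 Pa.
As SI base values: W = 57.70 N, H = 5.094e+09 Pa, K = 1.399e-06.
Volumetric rate dV/dL = K·W/H: 1.399e-06 · 57.70 / 5.094e+09 = 1.585e-14 m³/m.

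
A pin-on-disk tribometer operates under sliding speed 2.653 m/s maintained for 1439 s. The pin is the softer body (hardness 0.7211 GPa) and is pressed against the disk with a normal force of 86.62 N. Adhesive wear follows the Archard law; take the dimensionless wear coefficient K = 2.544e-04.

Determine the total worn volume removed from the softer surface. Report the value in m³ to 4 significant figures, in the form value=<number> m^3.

value=1.167e-07 m^3

Intermediates are shown rounded, and the computation carries full float precision, and a single final rounding, at four significant digits.
Distance covered L = v·t = 2.653 m/s × 1439 s = 3818 m.
Hardness H = 0.7211 GPa = 7.211e+08 Pa.
SI base units throughout: W = 86.62 N, H = 7.211e+08 Pa, K = 2.544e-04.
By Archard's law, V = K·W·L/H = 2.544e-04 · 86.62 · 3818 / 7.211e+08 = 1.167e-07 m³.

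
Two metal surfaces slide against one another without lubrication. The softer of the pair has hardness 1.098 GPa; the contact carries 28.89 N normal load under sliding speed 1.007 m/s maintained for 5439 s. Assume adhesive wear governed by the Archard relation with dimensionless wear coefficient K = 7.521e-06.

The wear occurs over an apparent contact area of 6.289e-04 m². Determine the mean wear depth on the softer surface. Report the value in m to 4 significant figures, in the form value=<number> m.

Every step keeps full float precision; intermediate values are shown rounded. Rounded once at the end, at 4 significant digits.
Convert: Total distance L = v·t = 1.007 m/s × 5439 s = 5477 m.
Convert: Hardness H = 1.098 GPa = 1.098e+09 Pa.
In SI base units, W = 28.89 N, H = 1.098e+09 Pa, K = 7.521e-06.
The Archard volume V = K·W·L/H = 7.521e-06 · 28.89 · 5477 / 1.098e+09 = 1.084e-09 m³.
Mean wear depth h = V/A = 1.084e-09 / 6.289e-04 = 1.723e-06 m.

value=1.723e-06 m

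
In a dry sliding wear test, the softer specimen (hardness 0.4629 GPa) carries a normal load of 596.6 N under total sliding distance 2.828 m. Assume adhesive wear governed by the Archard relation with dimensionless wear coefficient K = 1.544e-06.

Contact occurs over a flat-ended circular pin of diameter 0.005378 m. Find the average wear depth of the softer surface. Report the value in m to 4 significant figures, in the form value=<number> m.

All arithmetic keeps full float precision. The intermediates are displayed rounded — rounded just once to four significant figures.
Hardness H = 0.4629 GPa = 4.629e+08 Pa.
Contact area A = π·d²/4 = π·(0.005378 m)²/4 = 2.272e-05 m².
Expressed in SI base units: W = 596.6 N, H = 4.629e+08 Pa, K = 1.544e-06.
Archard relation: V = K·W·L/H = 1.544e-06 · 596.6 · 2.828 / 4.629e+08 = 5.628e-12 m³.
Average depth h = V/A = 5.628e-12 / 2.272e-05 = 2.477e-07 m.

value=2.477e-07 m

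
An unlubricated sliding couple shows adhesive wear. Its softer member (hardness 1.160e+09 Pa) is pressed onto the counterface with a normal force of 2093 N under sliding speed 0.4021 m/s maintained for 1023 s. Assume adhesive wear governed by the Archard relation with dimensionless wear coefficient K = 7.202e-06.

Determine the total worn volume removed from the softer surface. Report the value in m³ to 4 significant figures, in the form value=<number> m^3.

Each operation keeps full precision. The intermediates appear rounded, and one last rounding: four significant digits.
Convert: Sliding distance L = v·t = 0.4021 m/s × 1023 s = 411.3 m.
As SI base values: W = 2093 N, H = 1.160e+09 Pa, K = 7.202e-06.
The Archard volume V = K·W·L/H = 7.202e-06 · 2093 · 411.3 / 1.160e+09 = 5.345e-09 m³.

value=5.345e-09 m^3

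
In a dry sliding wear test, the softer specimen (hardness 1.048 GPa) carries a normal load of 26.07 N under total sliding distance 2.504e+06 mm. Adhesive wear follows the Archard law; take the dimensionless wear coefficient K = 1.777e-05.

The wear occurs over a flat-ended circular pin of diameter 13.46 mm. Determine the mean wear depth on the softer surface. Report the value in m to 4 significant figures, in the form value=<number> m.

Displayed values are rounded; all arithmetic maintains full float precision — rounded just once: 4 significant digits.
Convert: Total distance L = 2.504e+06 mm = 2504 m.
Convert: Hardness H = 1.048 GPa = 1.048e+09 Pa.
Convert: Pin diameter d = 13.46 mm = 0.01346 m. Contact area A = π·d²/4 = π·(0.01346 m)²/4 = 1.423e-04 m².
Collected in SI base units: W = 26.07 N, H = 1.048e+09 Pa, K = 1.777e-05.
Volume removed: V = K·W·L/H = 1.777e-05 · 26.07 · 2504 / 1.048e+09 = 1.107e-09 m³.
Wear depth h = V/A = 1.107e-09 / 1.423e-04 = 7.779e-06 m.

value=7.779e-06 m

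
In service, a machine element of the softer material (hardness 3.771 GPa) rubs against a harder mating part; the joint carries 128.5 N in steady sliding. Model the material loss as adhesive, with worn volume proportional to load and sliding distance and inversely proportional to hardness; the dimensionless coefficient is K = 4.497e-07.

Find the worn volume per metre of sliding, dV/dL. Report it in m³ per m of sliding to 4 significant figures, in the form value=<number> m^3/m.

Quoted intermediates are rounded; all working math keeps full precision, and one last rounding, at 4 significant digits.
Convert: Hardness H = 3.771 GPa = 3.771e+09 Pa.
Collected in SI base units: W = 128.5 N, H = 3.771e+09 Pa, K = 4.497e-07.
Volumetric rate dV/dL = K·W/H, so: 4.497e-07 · 128.5 / 3.771e+09 = 1.532e-14 m³/m.

value=1.532e-14 m^3/m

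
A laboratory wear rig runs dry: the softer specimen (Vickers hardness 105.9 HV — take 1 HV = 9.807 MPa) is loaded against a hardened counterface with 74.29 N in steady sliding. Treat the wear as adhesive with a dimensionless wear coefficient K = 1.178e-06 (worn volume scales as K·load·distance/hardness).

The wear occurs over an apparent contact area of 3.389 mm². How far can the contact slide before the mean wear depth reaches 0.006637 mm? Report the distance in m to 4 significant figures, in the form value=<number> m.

value=266.9 m

All arithmetic runs at full precision — intermediates are printed rounded, and one last rounding, at 4 significant figures.
Hardness H = 105.9 HV × 9.807 MPa/HV = 1039 MPa = 1.039e+09 Pa.
Contact area A = 3.389 mm² = 3.389e-06 m².
Depth limit h_lim = 0.006637 mm = 6.637e-06 m.
Collected in SI base units: W = 74.29 N, H = 1.039e+09 Pa, K = 1.178e-06.
Permissible volume V_lim = h_lim·A = 6.637e-06 · 3.389e-06 = 2.249e-11 m³.
Thus life L = V_lim·H/(K·W) = 2.249e-11 · 1.039e+09 / (1.178e-06 · 74.29) = 266.9 m.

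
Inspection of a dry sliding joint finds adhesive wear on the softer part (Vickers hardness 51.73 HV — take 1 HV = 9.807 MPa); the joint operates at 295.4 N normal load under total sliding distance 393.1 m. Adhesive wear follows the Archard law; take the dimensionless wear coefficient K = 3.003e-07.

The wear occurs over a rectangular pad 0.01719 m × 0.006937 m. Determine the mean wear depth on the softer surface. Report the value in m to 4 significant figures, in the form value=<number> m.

value=5.764e-07 m

All arithmetic holds exact precision; the intermediates are shown rounded, and rounded just once, at four significant digits.
Hardness H = 51.73 HV × 9.807 MPa/HV = 507.3 MPa = 5.073e+08 Pa.
Contact area A = 0.01719 m × 0.006937 m = 1.192e-04 m².
As SI base values: W = 295.4 N, H = 5.073e+08 Pa, K = 3.003e-07.
By Archard's law, V = K·W·L/H = 3.003e-07 · 295.4 · 393.1 / 5.073e+08 = 6.874e-11 m³.
Wear depth h = V/A = 6.874e-11 / 1.192e-04 = 5.764e-07 m.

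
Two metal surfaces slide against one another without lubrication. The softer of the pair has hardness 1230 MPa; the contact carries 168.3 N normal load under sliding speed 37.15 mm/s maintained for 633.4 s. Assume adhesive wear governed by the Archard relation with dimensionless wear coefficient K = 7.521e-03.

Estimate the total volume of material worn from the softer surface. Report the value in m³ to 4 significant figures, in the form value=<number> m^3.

Every step carries exact precision — intermediates are displayed rounded — rounded once at the end: 4 significant figures.
Convert: Sliding speed v = 37.15 mm/s = 0.03715 m/s. Sliding distance L = v·t = 0.03715 m/s × 633.4 s = 23.53 m.
Convert: Hardness H = 1230 MPa = 1.230e+09 Pa.
Restated in SI base units: W = 168.3 N, H = 1.230e+09 Pa, K = 7.521e-03.
Archard volume V = K·W·L/H = 7.521e-03 · 168.3 · 23.53 / 1.230e+09 = 2.422e-08 m³.

value=2.422e-08 m^3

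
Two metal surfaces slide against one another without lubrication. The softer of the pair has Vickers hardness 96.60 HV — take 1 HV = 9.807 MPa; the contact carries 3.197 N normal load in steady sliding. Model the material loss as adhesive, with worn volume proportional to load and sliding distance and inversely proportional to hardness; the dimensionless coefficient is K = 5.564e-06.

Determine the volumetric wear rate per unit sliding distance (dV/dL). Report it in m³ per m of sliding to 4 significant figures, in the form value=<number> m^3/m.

Quoted intermediates are rounded; all arithmetic runs at exact precision, and rounded once at the end: four significant figures.
Hardness H = 96.60 HV × 9.807 MPa/HV = 947.4 MPa = 9.474e+08 Pa.
SI base units throughout: W = 3.197 N, H = 9.474e+08 Pa, K = 5.564e-06.
Sliding wear rate dV/dL = K·W/H (no L dependence): 5.564e-06 · 3.197 / 9.474e+08 = 1.878e-14 m³/m.

value=1.878e-14 m^3/m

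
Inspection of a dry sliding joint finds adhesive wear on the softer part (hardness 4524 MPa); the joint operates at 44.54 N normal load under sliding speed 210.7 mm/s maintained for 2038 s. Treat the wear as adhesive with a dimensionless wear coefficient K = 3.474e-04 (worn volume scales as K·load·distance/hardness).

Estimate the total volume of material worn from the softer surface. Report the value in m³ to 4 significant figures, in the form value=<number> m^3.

value=1.469e-09 m^3

All working math carries exact precision — displayed values are rounded. Rounded once at the end, at 4 significant figures.
Sliding speed v = 210.7 mm/s = 0.2107 m/s. Distance covered L = v·t = 0.2107 m/s × 2038 s = 429.4 m.
Hardness H = 4524 MPa = 4.524e+09 Pa.
SI base units throughout: W = 44.54 N, H = 4.524e+09 Pa, K = 3.474e-04.
Worn volume V = K·W·L/H = 3.474e-04 · 44.54 · 429.4 / 4.524e+09 = 1.469e-09 m³.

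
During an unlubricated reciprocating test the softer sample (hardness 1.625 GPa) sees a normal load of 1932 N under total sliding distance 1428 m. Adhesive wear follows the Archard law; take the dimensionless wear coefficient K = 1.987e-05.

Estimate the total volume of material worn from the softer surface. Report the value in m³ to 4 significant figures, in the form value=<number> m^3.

value=3.373e-08 m^3

The algebra holds full precision. Quoted intermediates are rounded. Rounded once at the end to four significant digits.
Convert: Hardness H = 1.625 GPa = 1.625e+09 Pa.
SI base units throughout: W = 1932 N, H = 1.625e+09 Pa, K = 1.987e-05.
By Archard's law, V = K·W·L/H = 1.987e-05 · 1932 · 1428 / 1.625e+09 = 3.373e-08 m³.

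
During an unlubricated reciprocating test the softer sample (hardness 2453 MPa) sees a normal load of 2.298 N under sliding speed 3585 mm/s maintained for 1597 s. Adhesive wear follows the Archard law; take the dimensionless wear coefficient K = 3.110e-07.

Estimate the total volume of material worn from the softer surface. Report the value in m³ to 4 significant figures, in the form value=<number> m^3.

Each operation maintains full float precision, and the intermediates are printed rounded. Rounded once at the end: four significant figures.
Convert: Sliding speed v = 3585 mm/s = 3.585 m/s. Distance L = v·t = 3.585 m/s × 1597 s = 5725 m.
Convert: Hardness H = 2453 MPa = 2.453e+09 Pa.
Working in SI base units: W = 2.298 N, H = 2.453e+09 Pa, K = 3.110e-07.
Volume removed: V = K·W·L/H = 3.110e-07 · 2.298 · 5725 / 2.453e+09 = 1.668e-12 m³.

value=1.668e-12 m^3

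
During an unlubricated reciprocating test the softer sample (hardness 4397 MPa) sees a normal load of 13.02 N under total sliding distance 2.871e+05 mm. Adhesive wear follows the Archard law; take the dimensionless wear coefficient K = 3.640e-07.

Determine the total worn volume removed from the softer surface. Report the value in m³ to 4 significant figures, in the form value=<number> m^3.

Intermediates appear rounded; all working math runs at full precision, and one last rounding to 4 significant digits.
Convert: The distance L = 2.871e+05 mm = 287.1 m.
Convert: Hardness H = 4397 MPa = 4.397e+09 Pa.
Collected in SI base units: W = 13.02 N, H = 4.397e+09 Pa, K = 3.640e-07.
Archard relation: V = K·W·L/H = 3.640e-07 · 13.02 · 287.1 / 4.397e+09 = 3.094e-13 m³.

value=3.094e-13 m^3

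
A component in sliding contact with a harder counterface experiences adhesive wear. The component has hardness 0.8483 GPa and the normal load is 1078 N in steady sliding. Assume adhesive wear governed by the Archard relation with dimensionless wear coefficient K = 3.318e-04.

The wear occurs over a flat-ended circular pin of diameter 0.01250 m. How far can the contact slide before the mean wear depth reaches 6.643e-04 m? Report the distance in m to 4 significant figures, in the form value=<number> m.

value=193.3 m

All arithmetic holds full precision. Intermediate values are printed rounded — a lone final rounding: 4 significant figures.
Convert: Hardness H = 0.8483 GPa = 8.483e+08 Pa.
Convert: Contact area A = π·d²/4 = π·(0.01250 m)²/4 = 1.227e-04 m².
Working in SI base units: W = 1078 N, H = 8.483e+08 Pa, K = 3.318e-04.
Allowed volume V_lim = h_lim·A = 6.643e-04 · 1.227e-04 = 8.152e-08 m³.
Thus life L = V_lim·H/(K·W) = 8.152e-08 · 8.483e+08 / (3.318e-04 · 1078) = 193.3 m.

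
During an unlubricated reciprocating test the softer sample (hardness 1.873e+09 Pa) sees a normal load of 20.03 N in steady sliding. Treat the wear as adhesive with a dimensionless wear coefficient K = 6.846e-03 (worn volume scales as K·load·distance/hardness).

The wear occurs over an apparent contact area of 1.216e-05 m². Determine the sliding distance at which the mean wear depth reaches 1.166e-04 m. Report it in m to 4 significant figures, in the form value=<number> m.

All working math holds exact precision. Intermediates appear rounded. Rounded once at the end to four significant digits.
In SI base units: W = 20.03 N, H = 1.873e+09 Pa, K = 6.846e-03.
Allowed volume V_lim = h_lim·A = 1.166e-04 · 1.216e-05 = 1.418e-09 m³.
Life L = V_lim·H/(K·W) = 1.418e-09 · 1.873e+09 / (6.846e-03 · 20.03) = 19.37 m.

value=19.37 m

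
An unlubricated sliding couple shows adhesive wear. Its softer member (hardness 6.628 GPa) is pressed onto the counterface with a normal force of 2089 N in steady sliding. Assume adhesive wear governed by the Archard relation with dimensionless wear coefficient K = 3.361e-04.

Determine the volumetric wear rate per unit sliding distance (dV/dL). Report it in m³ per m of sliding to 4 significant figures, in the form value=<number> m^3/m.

value=1.059e-10 m^3/m

Intermediate values are printed rounded, and every step maintains full float precision. Rounded once at the end: four significant figures.
Hardness H = 6.628 GPa = 6.628e+09 Pa.
Expressed in SI base units: W = 2089 N, H = 6.628e+09 Pa, K = 3.361e-04.
Wear rate dV/dL = K·W/H (no L dependence): 3.361e-04 · 2089 / 6.628e+09 = 1.059e-10 m³/m.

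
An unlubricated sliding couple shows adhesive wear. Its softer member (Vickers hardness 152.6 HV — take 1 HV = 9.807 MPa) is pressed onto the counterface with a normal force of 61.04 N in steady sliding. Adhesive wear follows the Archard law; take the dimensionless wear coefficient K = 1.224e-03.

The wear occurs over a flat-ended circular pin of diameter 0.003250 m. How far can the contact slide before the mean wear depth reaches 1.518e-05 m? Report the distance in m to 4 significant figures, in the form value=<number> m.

Shown intermediates are rounded, and every step runs at exact precision; rounded just once to four significant digits.
Convert: Hardness H = 152.6 HV × 9.807 MPa/HV = 1497 MPa = 1.497e+09 Pa.
Convert: Contact area A = π·d²/4 = π·(0.003250 m)²/4 = 8.296e-06 m².
As SI base values: W = 61.04 N, H = 1.497e+09 Pa, K = 1.224e-03.
Allowed volume V_lim = h_lim·A = 1.518e-05 · 8.296e-06 = 1.259e-10 m³.
Thus life L = V_lim·H/(K·W) = 1.259e-10 · 1.497e+09 / (1.224e-03 · 61.04) = 2.522 m.

value=2.522 m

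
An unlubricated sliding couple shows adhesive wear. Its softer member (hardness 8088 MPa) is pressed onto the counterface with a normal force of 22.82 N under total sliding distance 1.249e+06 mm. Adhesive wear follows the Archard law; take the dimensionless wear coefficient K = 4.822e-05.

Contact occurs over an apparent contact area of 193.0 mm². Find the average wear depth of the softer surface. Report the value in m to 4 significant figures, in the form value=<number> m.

Intermediate values are printed rounded. The computation maintains exact precision. Rounded just once, at 4 significant digits.
Convert: The distance L = 1.249e+06 mm = 1249 m.
Convert: Hardness H = 8088 MPa = 8.088e+09 Pa.
Convert: Contact area A = 193.0 mm² = 1.930e-04 m².
Restated in SI base units: W = 22.82 N, H = 8.088e+09 Pa, K = 4.822e-05.
Archard relation: V = K·W·L/H = 4.822e-05 · 22.82 · 1249 / 8.088e+09 = 1.699e-10 m³.
Mean depth h = V/A = 1.699e-10 / 1.930e-04 = 8.805e-07 m.

value=8.805e-07 m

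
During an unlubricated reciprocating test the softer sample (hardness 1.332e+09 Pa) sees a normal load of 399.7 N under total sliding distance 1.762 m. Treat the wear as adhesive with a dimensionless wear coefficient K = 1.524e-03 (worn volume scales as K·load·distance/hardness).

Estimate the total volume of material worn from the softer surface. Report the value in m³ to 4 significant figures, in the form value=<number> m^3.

value=8.058e-10 m^3

The intermediates are displayed rounded. Each operation maintains full float precision. Rounded once at the end, at 4 significant digits.
SI base units throughout: W = 399.7 N, H = 1.332e+09 Pa, K = 1.524e-03.
Volume removed: V = K·W·L/H = 1.524e-03 · 399.7 · 1.762 / 1.332e+09 = 8.058e-10 m³.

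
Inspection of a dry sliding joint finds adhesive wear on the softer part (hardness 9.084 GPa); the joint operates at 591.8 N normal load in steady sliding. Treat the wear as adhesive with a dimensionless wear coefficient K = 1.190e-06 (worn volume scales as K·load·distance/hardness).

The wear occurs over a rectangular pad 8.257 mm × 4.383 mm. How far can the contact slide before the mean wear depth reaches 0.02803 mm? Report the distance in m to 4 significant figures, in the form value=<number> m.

All working math keeps full precision. Displayed values are rounded. Rounded once at the end: 4 significant figures.
Hardness H = 9.084 GPa = 9.084e+09 Pa.
Pad sides 8.257 mm × 4.383 mm = 0.008257 m × 0.004383 m. Contact area A = 0.008257 m × 0.004383 m = 3.619e-05 m².
Depth limit h_lim = 0.02803 mm = 2.803e-05 m.
Restated in SI base units: W = 591.8 N, H = 9.084e+09 Pa, K = 1.190e-06.
At the depth limit, V_lim = h_lim·A = 2.803e-05 · 3.619e-05 = 1.014e-09 m³.
Sliding life L = V_lim·H/(K·W) = 1.014e-09 · 9.084e+09 / (1.190e-06 · 591.8) = 1.308e+04 m.

value=1.308e+04 m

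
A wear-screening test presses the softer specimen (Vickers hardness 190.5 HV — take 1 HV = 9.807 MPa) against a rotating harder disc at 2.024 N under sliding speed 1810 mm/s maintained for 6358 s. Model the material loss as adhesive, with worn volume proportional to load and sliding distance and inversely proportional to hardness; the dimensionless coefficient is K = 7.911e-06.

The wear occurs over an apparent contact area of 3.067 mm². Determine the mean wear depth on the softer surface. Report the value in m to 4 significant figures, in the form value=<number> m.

Each operation holds full precision. Intermediate values are displayed rounded — one last rounding to four significant digits.
Convert: Sliding speed v = 1810 mm/s = 1.810 m/s. The distance L = v·t = 1.810 m/s × 6358 s = 1.151e+04 m.
Convert: Hardness H = 190.5 HV × 9.807 MPa/HV = 1868 MPa = 1.868e+09 Pa.
Convert: Contact area A = 3.067 mm² = 3.067e-06 m².
SI base units throughout: W = 2.024 N, H = 1.868e+09 Pa, K = 7.911e-06.
Archard relation: V = K·W·L/H = 7.911e-06 · 2.024 · 1.151e+04 / 1.868e+09 = 9.863e-11 m³.
Depth of wear h = V/A = 9.863e-11 / 3.067e-06 = 3.216e-05 m.

value=3.216e-05 m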